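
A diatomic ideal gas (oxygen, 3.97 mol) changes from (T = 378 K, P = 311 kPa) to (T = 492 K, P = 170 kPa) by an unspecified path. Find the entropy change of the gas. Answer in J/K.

ΔS = nC_p ln(T₂/T₁) − nR ln(P₂/P₁), with C_p = 7R/2 = 29.1 J mol⁻¹ K⁻¹ for a diatomic ideal gas.
ΔS = 3.97 × [29.1 × ln(492/378) − 8.314 × ln(170/311)] = 50.4 J/K.

ΔS = 50.4 J/K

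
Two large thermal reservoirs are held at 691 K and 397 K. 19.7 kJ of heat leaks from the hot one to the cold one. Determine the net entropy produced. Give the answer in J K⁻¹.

ΔS_total = 21.1 J/K

ΔS_hot = −Q/T_H = −19700/691 = -28.51 J/K and ΔS_cold = +Q/T_C = 19700/397 = 49.62 J/K.
ΔS_total = -28.51 + 49.62 = 21.1 J/K, positive as the second law requires.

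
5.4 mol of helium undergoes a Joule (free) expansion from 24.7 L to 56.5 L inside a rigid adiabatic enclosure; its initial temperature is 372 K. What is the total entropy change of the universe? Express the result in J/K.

For an ideal gas in free expansion Q = 0 and W = 0, so T is unchanged.
Entropy is a state function; using a reversible isothermal path, ΔS_gas = nR ln(V₂/V₁) = 5.4 × 8.314 × ln(56.5/24.7) = 37.1 J/K.
The insulated surroundings exchange no heat, so ΔS_surr = 0 and ΔS_universe = ΔS_gas.

ΔS_universe = 37.1 J/K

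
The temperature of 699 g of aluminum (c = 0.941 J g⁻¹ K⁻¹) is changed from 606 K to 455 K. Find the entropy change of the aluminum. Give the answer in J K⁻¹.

ΔS = ∫dQ_rev/T = m c ln(T₂/T₁) = 699 × 0.941 × ln(455/606) = -189 J/K.

ΔS = -189 J/K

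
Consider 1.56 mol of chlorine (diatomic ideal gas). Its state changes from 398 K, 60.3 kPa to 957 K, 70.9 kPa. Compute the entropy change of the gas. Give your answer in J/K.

ΔS = 37.7 J/K

ΔS = nC_p ln(T₂/T₁) − nR ln(P₂/P₁), with C_p = 7R/2 = 29.1 J mol⁻¹ K⁻¹ for a diatomic ideal gas.
ΔS = 1.56 × [29.1 × ln(957/398) − 8.314 × ln(70.9/60.3)] = 37.7 J/K.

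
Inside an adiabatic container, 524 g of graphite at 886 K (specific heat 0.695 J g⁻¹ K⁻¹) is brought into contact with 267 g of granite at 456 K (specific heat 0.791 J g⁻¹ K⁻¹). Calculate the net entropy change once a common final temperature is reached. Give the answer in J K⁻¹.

ΔS_total = 27.4 J/K

Energy balance: T_f = (m₁c₁T₁ + m₂c₂T₂)/(m₁c₁ + m₂c₂) = 728.16 K.
ΔS₁ = m₁c₁ ln(T_f/T₁) = 364.18 × ln(728.16/886) = -71.45 J/K.
ΔS₂ = m₂c₂ ln(T_f/T₂) = 211.197 × ln(728.16/456) = 98.85 J/K.
ΔS_total = -71.45 + 98.85 = 27.4 J/K.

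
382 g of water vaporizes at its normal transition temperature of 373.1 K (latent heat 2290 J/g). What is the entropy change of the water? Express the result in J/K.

Heat absorbed by the substance: Q = mL = 382 × 2290 = 874780 J.
At constant T, ΔS = Q_rev/T = 874780 / 373.1 = 2340 J/K.

ΔS = 2340 J/K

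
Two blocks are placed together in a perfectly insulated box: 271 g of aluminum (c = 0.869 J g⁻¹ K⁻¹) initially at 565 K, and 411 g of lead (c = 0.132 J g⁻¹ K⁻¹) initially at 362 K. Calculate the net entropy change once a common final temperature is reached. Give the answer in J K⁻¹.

Energy balance: T_f = (m₁c₁T₁ + m₂c₂T₂)/(m₁c₁ + m₂c₂) = 526.99 K.
ΔS₁ = m₁c₁ ln(T_f/T₁) = 235.499 × ln(526.99/565) = -16.4 J/K.
ΔS₂ = m₂c₂ ln(T_f/T₂) = 54.252 × ln(526.99/362) = 20.37 J/K.
ΔS_total = -16.4 + 20.37 = 3.97 J/K.

ΔS_total = 3.97 J/K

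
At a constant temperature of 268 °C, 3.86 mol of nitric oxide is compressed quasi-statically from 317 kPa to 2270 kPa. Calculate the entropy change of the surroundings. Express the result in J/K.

For an isothermal ideal gas ΔS_gas = nR ln(P₁/P₂) = 3.86 × 8.314 × ln(317/2270) = -63.2 J/K.
The process is reversible, so ΔS_surr = −ΔS_gas = 63.2 J/K and ΔS_universe = 0.

ΔS_surr = 63.2 J/K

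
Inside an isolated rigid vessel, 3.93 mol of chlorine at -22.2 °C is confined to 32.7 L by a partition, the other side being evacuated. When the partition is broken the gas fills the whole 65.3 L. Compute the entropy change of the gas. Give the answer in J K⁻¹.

ΔS_gas = 22.6 J/K

For an ideal gas in free expansion Q = 0 and W = 0, so T is unchanged.
Entropy is a state function; using a reversible isothermal path, ΔS_gas = nR ln(V₂/V₁) = 3.93 × 8.314 × ln(65.3/32.7) = 22.6 J/K.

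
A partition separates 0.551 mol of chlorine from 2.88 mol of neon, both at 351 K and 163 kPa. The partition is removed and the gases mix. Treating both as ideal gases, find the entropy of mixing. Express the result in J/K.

Mole fractions: x_A = 0.551/3.43 = 0.161, x_B = 0.839.
ΔS_mix = −R(n_A ln x_A + n_B ln x_B) = −8.314 × (0.551 ln 0.161 + 2.88 ln 0.839) = 12.6 J/K.

ΔS_mix = 12.6 J/K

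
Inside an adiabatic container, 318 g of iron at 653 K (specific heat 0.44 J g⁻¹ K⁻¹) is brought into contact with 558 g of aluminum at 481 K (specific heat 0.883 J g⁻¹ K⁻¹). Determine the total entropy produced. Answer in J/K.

Energy balance: T_f = (m₁c₁T₁ + m₂c₂T₂)/(m₁c₁ + m₂c₂) = 519.04 K.
ΔS₁ = m₁c₁ ln(T_f/T₁) = 139.92 × ln(519.04/653) = -32.12 J/K.
ΔS₂ = m₂c₂ ln(T_f/T₂) = 492.714 × ln(519.04/481) = 37.5 J/K.
ΔS_total = -32.12 + 37.5 = 5.38 J/K.

ΔS_total = 5.38 J/K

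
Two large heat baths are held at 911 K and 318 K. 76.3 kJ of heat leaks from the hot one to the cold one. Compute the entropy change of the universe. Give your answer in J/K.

ΔS_hot = −Q/T_H = −76300/911 = -83.75 J/K and ΔS_cold = +Q/T_C = 76300/318 = 239.9 J/K.
ΔS_total = -83.75 + 239.9 = 156 J/K, positive as the second law requires.

ΔS_total = 156 J/K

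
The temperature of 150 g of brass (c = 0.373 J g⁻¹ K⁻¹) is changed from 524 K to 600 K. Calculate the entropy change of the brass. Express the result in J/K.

ΔS = ∫dQ_rev/T = m c ln(T₂/T₁) = 150 × 0.373 × ln(600/524) = 7.58 J/K.

ΔS = 7.58 J/K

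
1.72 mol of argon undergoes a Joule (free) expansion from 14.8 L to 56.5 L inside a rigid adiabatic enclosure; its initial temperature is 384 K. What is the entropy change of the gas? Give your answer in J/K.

For an ideal gas in free expansion Q = 0 and W = 0, so T is unchanged.
Entropy is a state function; using a reversible isothermal path, ΔS_gas = nR ln(V₂/V₁) = 1.72 × 8.314 × ln(56.5/14.8) = 19.2 J/K.

ΔS_gas = 19.2 J/K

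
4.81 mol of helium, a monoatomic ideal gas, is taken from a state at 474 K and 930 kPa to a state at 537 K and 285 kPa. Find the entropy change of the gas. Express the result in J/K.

ΔS = nC_p ln(T₂/T₁) − nR ln(P₂/P₁), with C_p = 5R/2 = 20.79 J mol⁻¹ K⁻¹ for a monoatomic ideal gas.
ΔS = 4.81 × [20.79 × ln(537/474) − 8.314 × ln(285/930)] = 59.8 J/K.

ΔS = 59.8 J/K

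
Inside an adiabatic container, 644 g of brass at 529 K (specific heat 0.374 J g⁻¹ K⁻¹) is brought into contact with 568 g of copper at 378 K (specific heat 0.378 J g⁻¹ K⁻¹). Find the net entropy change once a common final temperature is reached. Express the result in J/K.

ΔS_total = 6.34 J/K

Energy balance: T_f = (m₁c₁T₁ + m₂c₂T₂)/(m₁c₁ + m₂c₂) = 457.83 K.
ΔS₁ = m₁c₁ ln(T_f/T₁) = 240.856 × ln(457.83/529) = -34.8 J/K.
ΔS₂ = m₂c₂ ln(T_f/T₂) = 214.704 × ln(457.83/378) = 41.14 J/K.
ΔS_total = -34.8 + 41.14 = 6.34 J/K.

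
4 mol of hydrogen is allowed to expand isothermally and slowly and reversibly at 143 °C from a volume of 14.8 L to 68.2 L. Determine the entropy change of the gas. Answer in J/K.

For an isothermal ideal gas ΔS_gas = nR ln(V₂/V₁) = 4 × 8.314 × ln(68.2/14.8) = 50.8 J/K.

ΔS_gas = 50.8 J/K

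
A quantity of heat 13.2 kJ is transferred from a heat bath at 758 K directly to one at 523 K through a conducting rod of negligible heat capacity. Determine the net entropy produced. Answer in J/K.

ΔS_hot = −Q/T_H = −13200/758 = -17.414 J/K and ΔS_cold = +Q/T_C = 13200/523 = 25.239 J/K.
ΔS_total = -17.414 + 25.239 = 7.82 J/K, positive as the second law requires.

ΔS_total = 7.82 J/K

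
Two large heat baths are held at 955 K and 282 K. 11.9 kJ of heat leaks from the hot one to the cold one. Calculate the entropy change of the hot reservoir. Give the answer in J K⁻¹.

The hot reservoir loses heat Q, so ΔS_hot = −Q/T_H = −11900/955 = -12.5 J/K.

ΔS_hot = -12.5 J/K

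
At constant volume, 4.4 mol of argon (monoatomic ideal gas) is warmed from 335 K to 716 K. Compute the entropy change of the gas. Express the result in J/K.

At constant volume, ΔS = nC_V ln(T₂/T₁) with C_V = 3R/2 = 12.47 J mol⁻¹ K⁻¹.
ΔS = 4.4 × 12.47 × ln(716/335) = 41.7 J/K.

ΔS = 41.7 J/K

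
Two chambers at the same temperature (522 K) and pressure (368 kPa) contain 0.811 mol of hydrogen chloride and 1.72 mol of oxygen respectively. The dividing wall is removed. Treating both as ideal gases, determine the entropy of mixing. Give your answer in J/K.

Mole fractions: x_A = 0.811/2.53 = 0.32, x_B = 0.68.
ΔS_mix = −R(n_A ln x_A + n_B ln x_B) = −8.314 × (0.811 ln 0.32 + 1.72 ln 0.68) = 13.2 J/K.

ΔS_mix = 13.2 J/K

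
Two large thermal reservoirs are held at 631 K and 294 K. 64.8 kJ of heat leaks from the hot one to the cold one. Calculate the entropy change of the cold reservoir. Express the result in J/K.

The cold reservoir gains heat Q, so ΔS_cold = +Q/T_C = 64800/294 = 220 J/K.

ΔS_cold = 220 J/K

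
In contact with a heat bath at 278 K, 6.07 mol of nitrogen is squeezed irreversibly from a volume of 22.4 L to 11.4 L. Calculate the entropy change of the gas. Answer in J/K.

Entropy is a state function, so ΔS_gas depends only on the end states.
For an isothermal ideal gas ΔS_gas = nR ln(V₂/V₁) = 6.07 × 8.314 × ln(11.4/22.4) = -34.1 J/K.

ΔS_gas = -34.1 J/K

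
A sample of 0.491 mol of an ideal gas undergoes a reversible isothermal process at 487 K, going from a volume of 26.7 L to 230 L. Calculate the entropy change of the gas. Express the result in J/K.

ΔS_gas = 8.79 J/K

For an isothermal ideal gas ΔS_gas = nR ln(V₂/V₁) = 0.491 × 8.314 × ln(230/26.7) = 8.79 J/K.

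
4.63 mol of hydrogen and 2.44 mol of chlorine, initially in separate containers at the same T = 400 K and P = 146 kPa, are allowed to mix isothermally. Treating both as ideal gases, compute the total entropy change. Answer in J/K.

Mole fractions: x_A = 4.63/7.07 = 0.655, x_B = 0.345.
ΔS_mix = −R(n_A ln x_A + n_B ln x_B) = −8.314 × (4.63 ln 0.655 + 2.44 ln 0.345) = 37.9 J/K.

ΔS_mix = 37.9 J/K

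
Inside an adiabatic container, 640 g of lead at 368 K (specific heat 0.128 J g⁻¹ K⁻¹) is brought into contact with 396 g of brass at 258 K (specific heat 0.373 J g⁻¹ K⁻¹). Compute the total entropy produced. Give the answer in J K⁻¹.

Energy balance: T_f = (m₁c₁T₁ + m₂c₂T₂)/(m₁c₁ + m₂c₂) = 297.24 K.
ΔS₁ = m₁c₁ ln(T_f/T₁) = 81.92 × ln(297.24/368) = -17.49 J/K.
ΔS₂ = m₂c₂ ln(T_f/T₂) = 147.708 × ln(297.24/258) = 20.91 J/K.
ΔS_total = -17.49 + 20.91 = 3.42 J/K.

ΔS_total = 3.42 J/K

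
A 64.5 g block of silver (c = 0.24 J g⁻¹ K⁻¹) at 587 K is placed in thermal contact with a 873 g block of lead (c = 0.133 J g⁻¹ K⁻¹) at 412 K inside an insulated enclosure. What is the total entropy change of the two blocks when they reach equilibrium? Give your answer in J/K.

Energy balance: T_f = (m₁c₁T₁ + m₂c₂T₂)/(m₁c₁ + m₂c₂) = 432.59 K.
ΔS₁ = m₁c₁ ln(T_f/T₁) = 15.48 × ln(432.59/587) = -4.725 J/K.
ΔS₂ = m₂c₂ ln(T_f/T₂) = 116.109 × ln(432.59/412) = 5.661 J/K.
ΔS_total = -4.725 + 5.661 = 0.936 J/K.

ΔS_total = 0.936 J/K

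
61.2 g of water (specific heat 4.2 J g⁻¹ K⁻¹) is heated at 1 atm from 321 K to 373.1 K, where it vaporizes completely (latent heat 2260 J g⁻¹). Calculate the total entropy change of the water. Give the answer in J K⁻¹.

ΔS = 409 J/K

Warming step: ΔS₁ = m c ln(T_tr/T_i) = 61.2 × 4.2 × ln(373.1/321) = 38.66 J/K.
Phase change: ΔS₂ = +mL/T_tr = 61.2 × 2260 / 373.1 = 370.7 J/K.
ΔS_total = (38.66) + (370.7) = 409 J/K.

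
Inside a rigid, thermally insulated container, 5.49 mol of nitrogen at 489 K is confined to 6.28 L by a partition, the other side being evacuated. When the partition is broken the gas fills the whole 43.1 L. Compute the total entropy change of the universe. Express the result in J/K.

No heat is exchanged and no work is done, so the ideal-gas temperature stays constant.
Entropy is a state function; using a reversible isothermal path, ΔS_gas = nR ln(V₂/V₁) = 5.49 × 8.314 × ln(43.1/6.28) = 87.9 J/K.
The insulated surroundings exchange no heat, so ΔS_surr = 0 and ΔS_universe = ΔS_gas.

ΔS_universe = 87.9 J/K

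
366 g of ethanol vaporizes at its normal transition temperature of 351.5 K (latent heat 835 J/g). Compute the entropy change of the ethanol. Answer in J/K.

ΔS = 869 J/K

Heat absorbed by the substance: Q = mL = 366 × 835 = 305610 J.
At constant T, ΔS = Q_rev/T = 305610 / 351.5 = 869 J/K.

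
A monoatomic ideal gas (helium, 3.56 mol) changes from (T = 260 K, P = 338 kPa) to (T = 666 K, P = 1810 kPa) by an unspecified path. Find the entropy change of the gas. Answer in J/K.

ΔS = nC_p ln(T₂/T₁) − nR ln(P₂/P₁), with C_p = 5R/2 = 20.79 J mol⁻¹ K⁻¹ for a monoatomic ideal gas.
ΔS = 3.56 × [20.79 × ln(666/260) − 8.314 × ln(1810/338)] = 19.9 J/K.

ΔS = 19.9 J/K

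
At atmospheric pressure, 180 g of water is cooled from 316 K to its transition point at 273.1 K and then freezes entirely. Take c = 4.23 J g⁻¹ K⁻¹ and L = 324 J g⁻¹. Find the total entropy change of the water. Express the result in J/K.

Cooling step: ΔS₁ = m c ln(T_tr/T_i) = 180 × 4.23 × ln(273.1/316) = -111.1 J/K.
Phase change: ΔS₂ = −mL/T_tr = −180 × 324 / 273.1 = -213.5 J/K.
ΔS_total = (-111.1) + (-213.5) = -325 J/K.

ΔS = -325 J/K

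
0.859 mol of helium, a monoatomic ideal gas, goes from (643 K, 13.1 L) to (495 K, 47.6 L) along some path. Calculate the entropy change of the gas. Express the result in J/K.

ΔS = 6.41 J/K

Entropy is a state function: ΔS = nC_V ln(T₂/T₁) + nR ln(V₂/V₁), with C_V = 3R/2 = 12.47 J mol⁻¹ K⁻¹ for a monoatomic ideal gas.
ΔS = 0.859 × [12.47 × ln(495/643) + 8.314 × ln(47.6/13.1)] = 6.41 J/K.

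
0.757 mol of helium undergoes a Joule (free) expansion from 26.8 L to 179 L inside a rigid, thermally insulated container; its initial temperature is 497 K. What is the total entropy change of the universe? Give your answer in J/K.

ΔS_universe = 12 J/K

No heat is exchanged and no work is done, so the ideal-gas temperature stays constant.
Entropy is a state function; using a reversible isothermal path, ΔS_gas = nR ln(V₂/V₁) = 0.757 × 8.314 × ln(179/26.8) = 12 J/K.
The insulated surroundings exchange no heat, so ΔS_surr = 0 and ΔS_universe = ΔS_gas.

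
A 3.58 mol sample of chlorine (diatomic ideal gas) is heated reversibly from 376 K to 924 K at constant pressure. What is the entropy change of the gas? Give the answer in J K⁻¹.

ΔS = 93.7 J/K

At constant pressure, ΔS = nC_p ln(T₂/T₁) with C_p = 7R/2 = 29.1 J mol⁻¹ K⁻¹.
ΔS = 3.58 × 29.1 × ln(924/376) = 93.7 J/K.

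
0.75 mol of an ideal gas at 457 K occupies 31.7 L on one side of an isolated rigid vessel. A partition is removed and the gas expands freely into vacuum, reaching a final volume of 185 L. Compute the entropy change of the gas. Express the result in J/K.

ΔS_gas = 11 J/K

No heat is exchanged and no work is done, so the ideal-gas temperature stays constant.
Entropy is a state function; using a reversible isothermal path, ΔS_gas = nR ln(V₂/V₁) = 0.75 × 8.314 × ln(185/31.7) = 11 J/K.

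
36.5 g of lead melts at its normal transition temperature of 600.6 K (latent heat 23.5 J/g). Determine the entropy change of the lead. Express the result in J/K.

ΔS = 1.43 J/K

Heat absorbed by the substance: Q = mL = 36.5 × 23.5 = 857.75 J.
At constant T, ΔS = Q_rev/T = 857.75 / 600.6 = 1.43 J/K.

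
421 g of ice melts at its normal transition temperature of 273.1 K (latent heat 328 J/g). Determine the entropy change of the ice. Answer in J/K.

Heat absorbed by the substance: Q = mL = 421 × 328 = 138088 J.
At constant T, ΔS = Q_rev/T = 138088 / 273.1 = 506 J/K.

ΔS = 506 J/K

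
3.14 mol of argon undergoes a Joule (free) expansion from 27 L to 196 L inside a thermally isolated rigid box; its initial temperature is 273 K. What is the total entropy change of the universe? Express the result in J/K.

For an ideal gas in free expansion Q = 0 and W = 0, so T is unchanged.
Entropy is a state function; using a reversible isothermal path, ΔS_gas = nR ln(V₂/V₁) = 3.14 × 8.314 × ln(196/27) = 51.7 J/K.
The insulated surroundings exchange no heat, so ΔS_surr = 0 and ΔS_universe = ΔS_gas.

ΔS_universe = 51.7 J/K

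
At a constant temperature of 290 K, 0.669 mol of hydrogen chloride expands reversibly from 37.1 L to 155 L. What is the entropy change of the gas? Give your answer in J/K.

ΔS_gas = 7.95 J/K

For an isothermal ideal gas ΔS_gas = nR ln(V₂/V₁) = 0.669 × 8.314 × ln(155/37.1) = 7.95 J/K.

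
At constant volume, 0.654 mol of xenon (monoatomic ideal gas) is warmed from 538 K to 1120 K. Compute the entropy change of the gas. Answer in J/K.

At constant volume, ΔS = nC_V ln(T₂/T₁) with C_V = 3R/2 = 12.47 J mol⁻¹ K⁻¹.
ΔS = 0.654 × 12.47 × ln(1120/538) = 5.98 J/K.

ΔS = 5.98 J/K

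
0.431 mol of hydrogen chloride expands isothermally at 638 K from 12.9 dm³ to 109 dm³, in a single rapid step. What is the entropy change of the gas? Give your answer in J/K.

ΔS_gas = 7.65 J/K

Entropy is a state function, so ΔS_gas depends only on the end states.
For an isothermal ideal gas ΔS_gas = nR ln(V₂/V₁) = 0.431 × 8.314 × ln(109/12.9) = 7.65 J/K.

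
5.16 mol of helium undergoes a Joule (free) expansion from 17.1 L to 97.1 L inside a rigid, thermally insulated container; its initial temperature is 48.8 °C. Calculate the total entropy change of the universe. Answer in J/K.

For an ideal gas in free expansion Q = 0 and W = 0, so T is unchanged.
Entropy is a state function; using a reversible isothermal path, ΔS_gas = nR ln(V₂/V₁) = 5.16 × 8.314 × ln(97.1/17.1) = 74.5 J/K.
The insulated surroundings exchange no heat, so ΔS_surr = 0 and ΔS_universe = ΔS_gas.

ΔS_universe = 74.5 J/K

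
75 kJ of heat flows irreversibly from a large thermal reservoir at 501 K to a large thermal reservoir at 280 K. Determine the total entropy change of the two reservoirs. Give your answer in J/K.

ΔS_total = 118 J/K

ΔS_hot = −Q/T_H = −75000/501 = -149.7 J/K and ΔS_cold = +Q/T_C = 75000/280 = 267.9 J/K.
ΔS_total = -149.7 + 267.9 = 118 J/K, positive as the second law requires.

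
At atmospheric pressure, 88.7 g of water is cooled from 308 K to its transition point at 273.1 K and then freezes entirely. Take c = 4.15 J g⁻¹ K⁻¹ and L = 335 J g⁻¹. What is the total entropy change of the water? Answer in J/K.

Cooling step: ΔS₁ = m c ln(T_tr/T_i) = 88.7 × 4.15 × ln(273.1/308) = -44.27 J/K.
Phase change: ΔS₂ = −mL/T_tr = −88.7 × 335 / 273.1 = -108.8 J/K.
ΔS_total = (-44.27) + (-108.8) = -153 J/K.

ΔS = -153 J/K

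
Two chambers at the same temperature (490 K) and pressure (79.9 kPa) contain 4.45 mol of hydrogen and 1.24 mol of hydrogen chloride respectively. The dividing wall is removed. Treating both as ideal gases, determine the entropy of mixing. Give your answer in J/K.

Mole fractions: x_A = 4.45/5.69 = 0.782, x_B = 0.218.
ΔS_mix = −R(n_A ln x_A + n_B ln x_B) = −8.314 × (4.45 ln 0.782 + 1.24 ln 0.218) = 24.8 J/K.

ΔS_mix = 24.8 J/K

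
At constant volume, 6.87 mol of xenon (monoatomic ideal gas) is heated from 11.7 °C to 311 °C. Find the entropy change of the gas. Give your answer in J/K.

ΔS = 61.5 J/K

In kelvin: T₁ = 284.85 K, T₂ = 584.15 K. At constant volume, ΔS = nC_V ln(T₂/T₁) with C_V = 3R/2 = 12.47 J mol⁻¹ K⁻¹.
ΔS = 6.87 × 12.47 × ln(584.15/284.85) = 61.5 J/K.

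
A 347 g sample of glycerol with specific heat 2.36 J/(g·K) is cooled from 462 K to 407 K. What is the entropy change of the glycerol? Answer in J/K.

ΔS = ∫dQ_rev/T = m c ln(T₂/T₁) = 347 × 2.36 × ln(407/462) = -104 J/K.

ΔS = -104 J/K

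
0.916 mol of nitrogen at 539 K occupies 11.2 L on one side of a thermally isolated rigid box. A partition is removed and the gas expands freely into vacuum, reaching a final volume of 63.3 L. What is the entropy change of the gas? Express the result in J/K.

ΔS_gas = 13.2 J/K

For an ideal gas in free expansion Q = 0 and W = 0, so T is unchanged.
Entropy is a state function; using a reversible isothermal path, ΔS_gas = nR ln(V₂/V₁) = 0.916 × 8.314 × ln(63.3/11.2) = 13.2 J/K.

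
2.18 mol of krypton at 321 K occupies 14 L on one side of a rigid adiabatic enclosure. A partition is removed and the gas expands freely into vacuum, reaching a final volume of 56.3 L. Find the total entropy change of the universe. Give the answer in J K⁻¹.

ΔS_universe = 25.2 J/K

For an ideal gas in free expansion Q = 0 and W = 0, so T is unchanged.
Entropy is a state function; using a reversible isothermal path, ΔS_gas = nR ln(V₂/V₁) = 2.18 × 8.314 × ln(56.3/14) = 25.2 J/K.
The insulated surroundings exchange no heat, so ΔS_surr = 0 and ΔS_universe = ΔS_gas.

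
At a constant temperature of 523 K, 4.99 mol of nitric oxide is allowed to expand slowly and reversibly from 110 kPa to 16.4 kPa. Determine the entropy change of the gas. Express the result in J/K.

For an isothermal ideal gas ΔS_gas = nR ln(P₁/P₂) = 4.99 × 8.314 × ln(110/16.4) = 79 J/K.

ΔS_gas = 79 J/K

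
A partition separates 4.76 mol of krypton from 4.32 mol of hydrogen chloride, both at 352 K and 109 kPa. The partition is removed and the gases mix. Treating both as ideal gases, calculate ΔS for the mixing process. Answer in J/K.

Mole fractions: x_A = 4.76/9.08 = 0.524, x_B = 0.476.
ΔS_mix = −R(n_A ln x_A + n_B ln x_B) = −8.314 × (4.76 ln 0.524 + 4.32 ln 0.476) = 52.2 J/K.

ΔS_mix = 52.2 J/K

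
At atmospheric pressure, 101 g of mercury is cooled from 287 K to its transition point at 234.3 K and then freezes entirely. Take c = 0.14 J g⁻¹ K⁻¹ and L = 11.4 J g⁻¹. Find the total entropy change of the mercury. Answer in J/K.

Cooling step: ΔS₁ = m c ln(T_tr/T_i) = 101 × 0.14 × ln(234.3/287) = -2.869 J/K.
Phase change: ΔS₂ = −mL/T_tr = −101 × 11.4 / 234.3 = -4.914 J/K.
ΔS_total = (-2.869) + (-4.914) = -7.78 J/K.

ΔS = -7.78 J/K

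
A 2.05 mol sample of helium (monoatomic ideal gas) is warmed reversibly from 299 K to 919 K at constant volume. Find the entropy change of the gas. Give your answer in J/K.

At constant volume, ΔS = nC_V ln(T₂/T₁) with C_V = 3R/2 = 12.47 J mol⁻¹ K⁻¹.
ΔS = 2.05 × 12.47 × ln(919/299) = 28.7 J/K.

ΔS = 28.7 J/K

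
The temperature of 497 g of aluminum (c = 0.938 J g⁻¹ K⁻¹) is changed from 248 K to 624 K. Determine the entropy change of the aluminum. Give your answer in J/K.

ΔS = 430 J/K

ΔS = ∫dQ_rev/T = m c ln(T₂/T₁) = 497 × 0.938 × ln(624/248) = 430 J/K.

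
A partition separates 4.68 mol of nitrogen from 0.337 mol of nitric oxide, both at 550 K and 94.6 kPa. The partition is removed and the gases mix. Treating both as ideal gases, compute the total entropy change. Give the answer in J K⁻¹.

Mole fractions: x_A = 4.68/5.02 = 0.933, x_B = 0.0672.
ΔS_mix = −R(n_A ln x_A + n_B ln x_B) = −8.314 × (4.68 ln 0.933 + 0.337 ln 0.0672) = 10.3 J/K.

ΔS_mix = 10.3 J/K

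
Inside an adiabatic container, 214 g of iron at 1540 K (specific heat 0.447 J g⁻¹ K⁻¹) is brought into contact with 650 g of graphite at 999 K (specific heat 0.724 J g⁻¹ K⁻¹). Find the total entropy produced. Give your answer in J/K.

ΔS_total = 8.17 J/K

Energy balance: T_f = (m₁c₁T₁ + m₂c₂T₂)/(m₁c₁ + m₂c₂) = 1090.4 K.
ΔS₁ = m₁c₁ ln(T_f/T₁) = 95.658 × ln(1090.4/1540) = -33.026 J/K.
ΔS₂ = m₂c₂ ln(T_f/T₂) = 470.6 × ln(1090.4/999) = 41.195 J/K.
ΔS_total = -33.026 + 41.195 = 8.17 J/K.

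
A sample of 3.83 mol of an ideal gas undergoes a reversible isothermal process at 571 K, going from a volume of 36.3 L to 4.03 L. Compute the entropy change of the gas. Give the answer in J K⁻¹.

ΔS_gas = -70 J/K

For an isothermal ideal gas ΔS_gas = nR ln(V₂/V₁) = 3.83 × 8.314 × ln(4.03/36.3) = -70 J/K.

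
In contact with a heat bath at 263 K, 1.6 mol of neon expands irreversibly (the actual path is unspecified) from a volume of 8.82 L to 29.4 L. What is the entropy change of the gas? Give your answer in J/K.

ΔS_gas = 16 J/K

Entropy is a state function, so ΔS_gas depends only on the end states.
For an isothermal ideal gas ΔS_gas = nR ln(V₂/V₁) = 1.6 × 8.314 × ln(29.4/8.82) = 16 J/K.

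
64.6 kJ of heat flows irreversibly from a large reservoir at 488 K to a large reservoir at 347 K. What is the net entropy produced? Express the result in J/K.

ΔS_hot = −Q/T_H = −64600/488 = -132.4 J/K and ΔS_cold = +Q/T_C = 64600/347 = 186.2 J/K.
ΔS_total = -132.4 + 186.2 = 53.8 J/K, positive as the second law requires.

ΔS_total = 53.8 J/K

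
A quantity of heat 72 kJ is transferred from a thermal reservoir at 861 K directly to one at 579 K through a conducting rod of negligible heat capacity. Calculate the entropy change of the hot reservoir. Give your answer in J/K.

ΔS_hot = -83.6 J/K

The hot reservoir loses heat Q, so ΔS_hot = −Q/T_H = −72000/861 = -83.6 J/K.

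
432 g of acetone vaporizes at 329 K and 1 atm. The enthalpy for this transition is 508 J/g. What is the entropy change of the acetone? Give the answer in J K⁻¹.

Heat absorbed by the substance: Q = mL = 432 × 508 = 219456 J.
At constant T, ΔS = Q_rev/T = 219456 / 329 = 667 J/K.

ΔS = 667 J/K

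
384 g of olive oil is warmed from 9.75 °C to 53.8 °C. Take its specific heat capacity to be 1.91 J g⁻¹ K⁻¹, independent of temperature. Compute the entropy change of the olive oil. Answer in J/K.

ΔS = 106 J/K

In kelvin: T₁ = 282.9 K, T₂ = 326.95 K. ΔS = ∫dQ_rev/T = m c ln(T₂/T₁) = 384 × 1.91 × ln(326.95/282.9) = 106 J/K.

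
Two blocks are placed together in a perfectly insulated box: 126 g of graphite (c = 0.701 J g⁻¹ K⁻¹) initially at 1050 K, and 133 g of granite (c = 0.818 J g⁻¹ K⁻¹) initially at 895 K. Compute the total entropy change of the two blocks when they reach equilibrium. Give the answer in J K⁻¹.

Energy balance: T_f = (m₁c₁T₁ + m₂c₂T₂)/(m₁c₁ + m₂c₂) = 964.45 K.
ΔS₁ = m₁c₁ ln(T_f/T₁) = 88.326 × ln(964.45/1050) = -7.506 J/K.
ΔS₂ = m₂c₂ ln(T_f/T₂) = 108.794 × ln(964.45/895) = 8.131 J/K.
ΔS_total = -7.506 + 8.131 = 0.625 J/K.

ΔS_total = 0.625 J/K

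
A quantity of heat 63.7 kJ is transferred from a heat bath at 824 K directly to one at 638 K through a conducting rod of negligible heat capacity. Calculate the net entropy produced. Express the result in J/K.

ΔS_total = 22.5 J/K

ΔS_hot = −Q/T_H = −63700/824 = -77.31 J/K and ΔS_cold = +Q/T_C = 63700/638 = 99.84 J/K.
ΔS_total = -77.31 + 99.84 = 22.5 J/K, positive as the second law requires.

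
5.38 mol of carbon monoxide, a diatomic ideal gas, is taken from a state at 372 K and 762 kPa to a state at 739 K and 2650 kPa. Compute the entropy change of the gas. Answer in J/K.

ΔS = nC_p ln(T₂/T₁) − nR ln(P₂/P₁), with C_p = 7R/2 = 29.1 J mol⁻¹ K⁻¹ for a diatomic ideal gas.
ΔS = 5.38 × [29.1 × ln(739/372) − 8.314 × ln(2650/762)] = 51.7 J/K.

ΔS = 51.7 J/K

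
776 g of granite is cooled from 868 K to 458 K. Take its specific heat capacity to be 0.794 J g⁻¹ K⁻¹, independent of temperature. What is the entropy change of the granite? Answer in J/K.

ΔS = ∫dQ_rev/T = m c ln(T₂/T₁) = 776 × 0.794 × ln(458/868) = -394 J/K.

ΔS = -394 J/K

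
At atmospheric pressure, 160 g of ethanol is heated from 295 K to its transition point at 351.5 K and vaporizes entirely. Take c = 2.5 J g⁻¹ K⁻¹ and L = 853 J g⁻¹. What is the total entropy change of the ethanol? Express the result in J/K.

ΔS = 458 J/K

Warming step: ΔS₁ = m c ln(T_tr/T_i) = 160 × 2.5 × ln(351.5/295) = 70.09 J/K.
Phase change: ΔS₂ = +mL/T_tr = 160 × 853 / 351.5 = 388.3 J/K.
ΔS_total = (70.09) + (388.3) = 458 J/K.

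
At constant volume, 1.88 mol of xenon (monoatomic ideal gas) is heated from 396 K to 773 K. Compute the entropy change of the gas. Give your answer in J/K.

ΔS = 15.7 J/K

At constant volume, ΔS = nC_V ln(T₂/T₁) with C_V = 3R/2 = 12.47 J mol⁻¹ K⁻¹.
ΔS = 1.88 × 12.47 × ln(773/396) = 15.7 J/K.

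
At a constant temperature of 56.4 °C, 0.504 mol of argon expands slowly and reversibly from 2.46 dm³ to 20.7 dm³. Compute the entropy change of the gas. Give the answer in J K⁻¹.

ΔS_gas = 8.93 J/K

For an isothermal ideal gas ΔS_gas = nR ln(V₂/V₁) = 0.504 × 8.314 × ln(20.7/2.46) = 8.93 J/K.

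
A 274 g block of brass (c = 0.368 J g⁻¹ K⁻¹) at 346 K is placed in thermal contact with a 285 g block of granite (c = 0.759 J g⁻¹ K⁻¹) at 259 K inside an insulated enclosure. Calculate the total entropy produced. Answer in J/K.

Energy balance: T_f = (m₁c₁T₁ + m₂c₂T₂)/(m₁c₁ + m₂c₂) = 286.66 K.
ΔS₁ = m₁c₁ ln(T_f/T₁) = 100.832 × ln(286.66/346) = -18.97 J/K.
ΔS₂ = m₂c₂ ln(T_f/T₂) = 216.315 × ln(286.66/259) = 21.95 J/K.
ΔS_total = -18.97 + 21.95 = 2.98 J/K.

ΔS_total = 2.98 J/K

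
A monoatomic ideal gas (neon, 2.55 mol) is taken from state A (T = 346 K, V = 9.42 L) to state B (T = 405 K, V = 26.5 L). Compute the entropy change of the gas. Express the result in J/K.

Entropy is a state function: ΔS = nC_V ln(T₂/T₁) + nR ln(V₂/V₁), with C_V = 3R/2 = 12.47 J mol⁻¹ K⁻¹ for a monoatomic ideal gas.
ΔS = 2.55 × [12.47 × ln(405/346) + 8.314 × ln(26.5/9.42)] = 26.9 J/K.

ΔS = 26.9 J/K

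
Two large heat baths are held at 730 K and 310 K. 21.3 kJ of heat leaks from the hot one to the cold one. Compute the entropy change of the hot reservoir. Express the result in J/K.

The hot reservoir loses heat Q, so ΔS_hot = −Q/T_H = −21300/730 = -29.2 J/K.

ΔS_hot = -29.2 J/K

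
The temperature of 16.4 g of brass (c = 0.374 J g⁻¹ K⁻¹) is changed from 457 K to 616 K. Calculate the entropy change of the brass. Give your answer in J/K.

ΔS = ∫dQ_rev/T = m c ln(T₂/T₁) = 16.4 × 0.374 × ln(616/457) = 1.83 J/K.

ΔS = 1.83 J/K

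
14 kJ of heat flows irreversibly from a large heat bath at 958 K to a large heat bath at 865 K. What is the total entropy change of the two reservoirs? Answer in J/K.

ΔS_hot = −Q/T_H = −14000/958 = -14.61 J/K and ΔS_cold = +Q/T_C = 14000/865 = 16.18 J/K.
ΔS_total = -14.61 + 16.18 = 1.57 J/K, positive as the second law requires.

ΔS_total = 1.57 J/K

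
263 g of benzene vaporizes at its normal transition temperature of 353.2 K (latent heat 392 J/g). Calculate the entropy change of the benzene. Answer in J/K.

Heat absorbed by the substance: Q = mL = 263 × 392 = 103096 J.
At constant T, ΔS = Q_rev/T = 103096 / 353.2 = 292 J/K.

ΔS = 292 J/K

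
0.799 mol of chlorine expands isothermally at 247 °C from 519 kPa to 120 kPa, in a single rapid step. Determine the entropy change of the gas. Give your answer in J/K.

Entropy is a state function, so ΔS_gas depends only on the end states.
For an isothermal ideal gas ΔS_gas = nR ln(P₁/P₂) = 0.799 × 8.314 × ln(519/120) = 9.73 J/K.

ΔS_gas = 9.73 J/K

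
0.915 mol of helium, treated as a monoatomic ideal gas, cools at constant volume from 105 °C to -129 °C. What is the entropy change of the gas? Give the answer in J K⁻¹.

In kelvin: T₁ = 378.15 K, T₂ = 144.15 K. At constant volume, ΔS = nC_V ln(T₂/T₁) with C_V = 3R/2 = 12.47 J mol⁻¹ K⁻¹.
ΔS = 0.915 × 12.47 × ln(144.15/378.15) = -11 J/K.

ΔS = -11 J/K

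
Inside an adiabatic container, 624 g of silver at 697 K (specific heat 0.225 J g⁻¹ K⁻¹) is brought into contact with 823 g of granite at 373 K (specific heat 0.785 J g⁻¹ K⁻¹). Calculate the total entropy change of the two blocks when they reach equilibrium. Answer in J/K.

ΔS_total = 25.6 J/K

Energy balance: T_f = (m₁c₁T₁ + m₂c₂T₂)/(m₁c₁ + m₂c₂) = 430.84 K.
ΔS₁ = m₁c₁ ln(T_f/T₁) = 140.4 × ln(430.84/697) = -67.54 J/K.
ΔS₂ = m₂c₂ ln(T_f/T₂) = 646.055 × ln(430.84/373) = 93.14 J/K.
ΔS_total = -67.54 + 93.14 = 25.6 J/K.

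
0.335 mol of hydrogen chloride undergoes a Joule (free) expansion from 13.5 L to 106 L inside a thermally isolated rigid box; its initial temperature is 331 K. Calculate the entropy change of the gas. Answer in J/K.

No heat is exchanged and no work is done, so the ideal-gas temperature stays constant.
Entropy is a state function; using a reversible isothermal path, ΔS_gas = nR ln(V₂/V₁) = 0.335 × 8.314 × ln(106/13.5) = 5.74 J/K.

ΔS_gas = 5.74 J/K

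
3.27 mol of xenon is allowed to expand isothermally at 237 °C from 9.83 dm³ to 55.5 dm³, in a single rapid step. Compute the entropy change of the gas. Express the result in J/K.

Entropy is a state function, so ΔS_gas depends only on the end states.
For an isothermal ideal gas ΔS_gas = nR ln(V₂/V₁) = 3.27 × 8.314 × ln(55.5/9.83) = 47.1 J/K.

ΔS_gas = 47.1 J/K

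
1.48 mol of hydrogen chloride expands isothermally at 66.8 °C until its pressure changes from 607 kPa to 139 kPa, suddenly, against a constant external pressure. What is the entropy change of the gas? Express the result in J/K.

Entropy is a state function, so ΔS_gas depends only on the end states.
For an isothermal ideal gas ΔS_gas = nR ln(P₁/P₂) = 1.48 × 8.314 × ln(607/139) = 18.1 J/K.

ΔS_gas = 18.1 J/K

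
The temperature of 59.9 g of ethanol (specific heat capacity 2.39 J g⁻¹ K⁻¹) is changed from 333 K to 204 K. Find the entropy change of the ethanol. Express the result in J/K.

ΔS = -70.2 J/K

ΔS = ∫dQ_rev/T = m c ln(T₂/T₁) = 59.9 × 2.39 × ln(204/333) = -70.2 J/K.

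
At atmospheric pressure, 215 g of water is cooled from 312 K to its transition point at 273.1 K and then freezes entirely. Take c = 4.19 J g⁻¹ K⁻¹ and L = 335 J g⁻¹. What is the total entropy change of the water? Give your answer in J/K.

ΔS = -384 J/K

Cooling step: ΔS₁ = m c ln(T_tr/T_i) = 215 × 4.19 × ln(273.1/312) = -120 J/K.
Phase change: ΔS₂ = −mL/T_tr = −215 × 335 / 273.1 = -263.7 J/K.
ΔS_total = (-120) + (-263.7) = -384 J/K.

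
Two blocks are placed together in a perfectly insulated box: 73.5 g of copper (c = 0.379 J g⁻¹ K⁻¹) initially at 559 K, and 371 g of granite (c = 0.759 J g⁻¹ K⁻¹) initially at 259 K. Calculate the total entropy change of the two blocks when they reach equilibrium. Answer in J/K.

ΔS_total = 9.26 J/K

Energy balance: T_f = (m₁c₁T₁ + m₂c₂T₂)/(m₁c₁ + m₂c₂) = 286.01 K.
ΔS₁ = m₁c₁ ln(T_f/T₁) = 27.8565 × ln(286.01/559) = -18.67 J/K.
ΔS₂ = m₂c₂ ln(T_f/T₂) = 281.589 × ln(286.01/259) = 27.93 J/K.
ΔS_total = -18.67 + 27.93 = 9.26 J/K.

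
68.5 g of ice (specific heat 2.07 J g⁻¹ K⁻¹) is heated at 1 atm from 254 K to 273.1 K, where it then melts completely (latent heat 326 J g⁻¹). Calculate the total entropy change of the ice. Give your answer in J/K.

ΔS = 92 J/K

Warming step: ΔS₁ = m c ln(T_tr/T_i) = 68.5 × 2.07 × ln(273.1/254) = 10.28 J/K.
Phase change: ΔS₂ = +mL/T_tr = 68.5 × 326 / 273.1 = 81.77 J/K.
ΔS_total = (10.28) + (81.77) = 92 J/K.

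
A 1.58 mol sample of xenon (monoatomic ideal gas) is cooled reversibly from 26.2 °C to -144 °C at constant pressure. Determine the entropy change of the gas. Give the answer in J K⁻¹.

In kelvin: T₁ = 299.35 K, T₂ = 129.15 K. At constant pressure, ΔS = nC_p ln(T₂/T₁) with C_p = 5R/2 = 20.79 J mol⁻¹ K⁻¹.
ΔS = 1.58 × 20.79 × ln(129.15/299.35) = -27.6 J/K.

ΔS = -27.6 J/K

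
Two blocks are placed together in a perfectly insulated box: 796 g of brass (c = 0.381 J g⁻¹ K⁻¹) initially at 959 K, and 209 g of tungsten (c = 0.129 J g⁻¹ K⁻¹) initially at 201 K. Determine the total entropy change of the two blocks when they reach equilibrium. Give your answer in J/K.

Energy balance: T_f = (m₁c₁T₁ + m₂c₂T₂)/(m₁c₁ + m₂c₂) = 897.12 K.
ΔS₁ = m₁c₁ ln(T_f/T₁) = 303.276 × ln(897.12/959) = -20.23 J/K.
ΔS₂ = m₂c₂ ln(T_f/T₂) = 26.961 × ln(897.12/201) = 40.33 J/K.
ΔS_total = -20.23 + 40.33 = 20.1 J/K.

ΔS_total = 20.1 J/K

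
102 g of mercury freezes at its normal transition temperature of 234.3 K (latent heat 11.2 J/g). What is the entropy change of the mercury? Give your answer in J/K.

ΔS = -4.88 J/K

Heat released by the substance: Q = −mL = −102 × 11.2 = −1142.4 J.
At constant T, ΔS = Q_rev/T = −1142.4 / 234.3 = -4.88 J/K.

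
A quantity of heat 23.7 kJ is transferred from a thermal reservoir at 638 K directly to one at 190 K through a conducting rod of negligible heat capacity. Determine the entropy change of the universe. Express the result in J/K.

ΔS_total = 87.6 J/K

ΔS_hot = −Q/T_H = −23700/638 = -37.15 J/K and ΔS_cold = +Q/T_C = 23700/190 = 124.7 J/K.
ΔS_total = -37.15 + 124.7 = 87.6 J/K, positive as the second law requires.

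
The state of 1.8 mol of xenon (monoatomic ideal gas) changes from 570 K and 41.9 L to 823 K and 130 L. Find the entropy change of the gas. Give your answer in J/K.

Entropy is a state function: ΔS = nC_V ln(T₂/T₁) + nR ln(V₂/V₁), with C_V = 3R/2 = 12.47 J mol⁻¹ K⁻¹ for a monoatomic ideal gas.
ΔS = 1.8 × [12.47 × ln(823/570) + 8.314 × ln(130/41.9)] = 25.2 J/K.

ΔS = 25.2 J/K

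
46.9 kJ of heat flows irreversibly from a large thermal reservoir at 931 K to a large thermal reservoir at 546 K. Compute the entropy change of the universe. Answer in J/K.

ΔS_hot = −Q/T_H = −46900/931 = -50.38 J/K and ΔS_cold = +Q/T_C = 46900/546 = 85.9 J/K.
ΔS_total = -50.38 + 85.9 = 35.5 J/K, positive as the second law requires.

ΔS_total = 35.5 J/K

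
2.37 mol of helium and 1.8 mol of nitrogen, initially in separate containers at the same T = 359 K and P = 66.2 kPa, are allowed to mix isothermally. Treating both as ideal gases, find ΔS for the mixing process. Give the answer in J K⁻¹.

Mole fractions: x_A = 2.37/4.17 = 0.568, x_B = 0.432.
ΔS_mix = −R(n_A ln x_A + n_B ln x_B) = −8.314 × (2.37 ln 0.568 + 1.8 ln 0.432) = 23.7 J/K.

ΔS_mix = 23.7 J/K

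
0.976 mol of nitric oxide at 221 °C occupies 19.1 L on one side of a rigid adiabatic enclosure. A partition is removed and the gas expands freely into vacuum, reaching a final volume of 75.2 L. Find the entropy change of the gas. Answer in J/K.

ΔS_gas = 11.1 J/K

No heat is exchanged and no work is done, so the ideal-gas temperature stays constant.
Entropy is a state function; using a reversible isothermal path, ΔS_gas = nR ln(V₂/V₁) = 0.976 × 8.314 × ln(75.2/19.1) = 11.1 J/K.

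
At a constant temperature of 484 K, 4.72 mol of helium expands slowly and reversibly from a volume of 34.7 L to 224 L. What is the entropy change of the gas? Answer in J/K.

For an isothermal ideal gas ΔS_gas = nR ln(V₂/V₁) = 4.72 × 8.314 × ln(224/34.7) = 73.2 J/K.

ΔS_gas = 73.2 J/K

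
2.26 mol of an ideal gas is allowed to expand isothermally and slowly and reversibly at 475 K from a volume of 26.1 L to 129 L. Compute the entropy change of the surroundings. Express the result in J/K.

ΔS_surr = -30 J/K

For an isothermal ideal gas ΔS_gas = nR ln(V₂/V₁) = 2.26 × 8.314 × ln(129/26.1) = 30 J/K.
The process is reversible, so ΔS_surr = −ΔS_gas = -30 J/K and ΔS_universe = 0.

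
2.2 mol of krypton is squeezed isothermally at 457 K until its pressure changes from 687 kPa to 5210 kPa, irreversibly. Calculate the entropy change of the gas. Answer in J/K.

ΔS_gas = -37.1 J/K

Entropy is a state function, so ΔS_gas depends only on the end states.
For an isothermal ideal gas ΔS_gas = nR ln(P₁/P₂) = 2.2 × 8.314 × ln(687/5210) = -37.1 J/K.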